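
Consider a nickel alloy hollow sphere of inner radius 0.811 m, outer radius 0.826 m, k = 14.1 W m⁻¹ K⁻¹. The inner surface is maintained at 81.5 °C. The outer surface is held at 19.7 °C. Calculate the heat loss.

Q = 4πk·ΔT/(1/r₁ − 1/r₂) = 4π × 14.1 × 61.8 / (1/0.811 − 1/0.826) = 4.89×10^5 W

Q = 4.89×10^5 W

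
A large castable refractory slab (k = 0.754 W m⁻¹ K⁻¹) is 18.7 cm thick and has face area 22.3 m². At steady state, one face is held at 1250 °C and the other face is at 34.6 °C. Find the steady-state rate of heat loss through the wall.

Q = kA·ΔT/L = 0.754 × 22.3 × |1250 °C − 34.6 °C| / 0.187 = 1.09×10^5 W

Q = 109 kW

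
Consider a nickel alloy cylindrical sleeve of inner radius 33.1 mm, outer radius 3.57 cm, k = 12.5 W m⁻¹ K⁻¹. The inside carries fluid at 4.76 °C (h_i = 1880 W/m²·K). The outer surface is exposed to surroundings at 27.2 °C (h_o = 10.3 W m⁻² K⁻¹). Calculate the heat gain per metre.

Resistance network (inner→outer):
  R'_conv,in = 1/(2πr h) = 1/(2π·0.0331·1880) = 0.002558 m·K/W
  R'_nickel alloy = ln(0.0357/0.0331)/(2πk) = 0.07562/(2π·12.5) = 9.628×10^-4 m·K/W
  R'_conv,out = 1/(2πr h) = 1/(2π·0.0357·10.3) = 0.4328 m·K/W
ΣR = 0.002558 + 9.628×10^-4 + 0.4328 = 0.4363 m·K/W
Q' = ΔT/ΣR = (4.76 °C − 27.2 °C)/0.4363 = -51.4 W/m
(Negative Q' ⇒ heat flows inward; heat gain = 51.4 W/m.)

Q' = 51.4 W/m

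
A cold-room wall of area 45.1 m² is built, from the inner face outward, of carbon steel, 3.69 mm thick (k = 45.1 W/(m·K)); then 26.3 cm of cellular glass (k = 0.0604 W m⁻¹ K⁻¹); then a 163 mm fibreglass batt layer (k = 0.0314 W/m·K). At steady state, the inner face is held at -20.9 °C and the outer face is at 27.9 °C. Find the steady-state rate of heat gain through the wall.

Q = 231 W

Treat each layer as a resistance in series:
  R_carbon steel = L/(kA) = 0.00369/(45.1·45.1) = 1.814×10^-6 K/W
  R_cellular glass = L/(kA) = 0.263/(0.0604·45.1) = 0.09655 K/W
  R_fibreglass batt = L/(kA) = 0.163/(0.0314·45.1) = 0.1151 K/W
ΣR = 1.814×10^-6 + 0.09655 + 0.1151 = 0.2117 K/W
Q = ΔT/ΣR = (-20.9 °C − 27.9 °C)/0.2117 = -231 W
(Negative Q ⇒ heat flows inward; heat gain = 231 W.)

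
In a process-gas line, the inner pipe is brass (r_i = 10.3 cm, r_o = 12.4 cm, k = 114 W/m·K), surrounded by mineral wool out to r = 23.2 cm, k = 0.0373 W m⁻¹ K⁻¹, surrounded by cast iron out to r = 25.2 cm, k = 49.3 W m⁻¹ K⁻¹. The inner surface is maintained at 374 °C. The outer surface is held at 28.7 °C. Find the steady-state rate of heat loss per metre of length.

Treat each layer as a resistance in series:
  R'_brass = ln(0.124/0.103)/(2πk) = 0.1856/(2π·114) = 2.590×10^-4 m·K/W
  R'_mineral wool = ln(0.232/0.124)/(2πk) = 0.6265/(2π·0.0373) = 2.673 m·K/W
  R'_cast iron = ln(0.252/0.232)/(2πk) = 0.08269/(2π·49.3) = 2.670×10^-4 m·K/W
ΣR = 2.590×10^-4 + 2.673 + 2.670×10^-4 = 2.674 m·K/W
Q' = ΔT/ΣR = (374 °C − 28.7 °C)/2.674 = 129 W/m

Q' = 129 W/m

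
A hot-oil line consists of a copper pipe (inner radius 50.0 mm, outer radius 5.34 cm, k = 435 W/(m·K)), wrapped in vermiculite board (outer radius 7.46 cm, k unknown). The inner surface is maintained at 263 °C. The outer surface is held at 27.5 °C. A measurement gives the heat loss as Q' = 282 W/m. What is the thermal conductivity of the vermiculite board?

k = 0.0637 W/m·K

ΣR = ΔT/Q' = |263 − 27.5|/282 = 0.8351 m·K/W
Known resistances:
  R'_copper = ln(0.0534/0.0500)/(2πk) = 0.06579/(2π·435) = 2.407×10^-5 m·K/W
R_vermiculite board = ΣR − ΣR_known = 0.8351 − 2.407×10^-5 = 0.8351 m·K/W
ln(r₂/r₁)/(2πk) = 0.8351 ⇒ k = 0.3343/(2π·0.8351) = 0.0637 W/m·K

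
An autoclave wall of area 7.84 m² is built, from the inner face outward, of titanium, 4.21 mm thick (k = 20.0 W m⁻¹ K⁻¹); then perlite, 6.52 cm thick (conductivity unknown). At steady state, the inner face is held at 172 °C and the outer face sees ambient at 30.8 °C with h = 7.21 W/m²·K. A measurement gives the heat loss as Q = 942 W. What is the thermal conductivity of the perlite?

k = 0.0629 W/m·K

ΣR = ΔT/Q = |172 − 30.8|/942 = 0.1499 K/W
Known resistances:
  R_titanium = L/(kA) = 0.00421/(20.0·7.84) = 2.685×10^-5 K/W
  R_conv,out = 1/(hA) = 1/(7.21·7.84) = 0.01769 K/W
R_perlite = ΣR − ΣR_known = 0.1499 − 0.01772 = 0.1322 K/W
L/(kA) = 0.1322 ⇒ k = 0.0652/(0.1322·7.84) = 0.0629 W/m·K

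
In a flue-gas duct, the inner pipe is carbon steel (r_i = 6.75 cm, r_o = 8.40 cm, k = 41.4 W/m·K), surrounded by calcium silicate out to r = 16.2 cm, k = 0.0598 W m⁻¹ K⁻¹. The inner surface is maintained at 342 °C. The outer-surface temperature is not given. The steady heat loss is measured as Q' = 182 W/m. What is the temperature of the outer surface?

Series resistances:
  R'_carbon steel = ln(0.0840/0.0675)/(2πk) = 0.2187/(2π·41.4) = 8.407×10^-4 m·K/W
  R'_calcium silicate = ln(0.162/0.0840)/(2πk) = 0.6568/(2π·0.0598) = 1.748 m·K/W
ΣR = 1.749 m·K/W
ΔT = Q'·ΣR = 182 × 1.749 = 318.3 K
Heat flows outward, so T_out = T_in − ΔT = 342 − 318.3 = 23.7 °C

T_out = 23.7 °C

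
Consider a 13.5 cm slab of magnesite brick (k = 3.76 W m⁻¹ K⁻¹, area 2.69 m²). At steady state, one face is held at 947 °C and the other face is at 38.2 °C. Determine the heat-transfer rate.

Q = kA·ΔT/L = 3.76 × 2.69 × |947 °C − 38.2 °C| / 0.135 = 68100 W

Q = 68.1 kW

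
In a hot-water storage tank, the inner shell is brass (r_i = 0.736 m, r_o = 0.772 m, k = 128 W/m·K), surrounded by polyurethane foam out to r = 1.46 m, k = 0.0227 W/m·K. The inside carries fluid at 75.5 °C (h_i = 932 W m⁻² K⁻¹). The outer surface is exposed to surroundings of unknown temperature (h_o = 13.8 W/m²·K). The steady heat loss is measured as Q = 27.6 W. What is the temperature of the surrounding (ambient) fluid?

T_out = 16.4 °C

Sum the resistances:
  R_conv,in = 1/(4πr²h) = 1/(4π·0.736²·932) = 1.576×10^-4 K/W
  R_brass = (1/0.736 − 1/0.772)/(4πk) = 0.06336/(4π·128) = 3.939×10^-5 K/W
  R_polyurethane foam = (1/0.772 − 1/1.46)/(4πk) = 0.6104/(4π·0.0227) = 2.140 K/W
  R_conv,out = 1/(4πr²h) = 1/(4π·1.46²·13.8) = 0.002705 K/W
ΣR = 2.143 K/W
ΔT = Q·ΣR = 27.6 × 2.143 = 59.15 K
Heat flows outward, so T_out = T_in − ΔT = 75.5 − 59.15 = 16.4 °C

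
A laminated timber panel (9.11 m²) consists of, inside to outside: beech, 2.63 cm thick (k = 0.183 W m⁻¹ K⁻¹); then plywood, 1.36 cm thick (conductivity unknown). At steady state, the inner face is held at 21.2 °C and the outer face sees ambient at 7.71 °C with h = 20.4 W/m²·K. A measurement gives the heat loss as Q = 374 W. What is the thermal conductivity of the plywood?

k = 0.100 W/m·K

ΣR = ΔT/Q = |21.2 − 7.71|/374 = 0.03607 K/W
Known resistances:
  R_beech = L/(kA) = 0.0263/(0.183·9.11) = 0.01578 K/W
  R_conv,out = 1/(hA) = 1/(20.4·9.11) = 0.005381 K/W
R_plywood = ΣR − ΣR_known = 0.03607 − 0.02116 = 0.01491 K/W
L/(kA) = 0.01491 ⇒ k = 0.0136/(0.01491·9.11) = 0.100 W/m·K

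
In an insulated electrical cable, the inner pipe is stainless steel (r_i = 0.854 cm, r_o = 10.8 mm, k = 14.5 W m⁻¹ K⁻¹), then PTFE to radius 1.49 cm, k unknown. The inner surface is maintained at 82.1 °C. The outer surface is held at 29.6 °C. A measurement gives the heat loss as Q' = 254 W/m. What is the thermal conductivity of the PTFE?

k = 0.251 W/m·K

ΣR = ΔT/Q' = |82.1 − 29.6|/254 = 0.2067 m·K/W
Known resistances:
  R'_stainless steel = ln(0.0108/0.00854)/(2πk) = 0.2348/(2π·14.5) = 0.002577 m·K/W
R_PTFE = ΣR − ΣR_known = 0.2067 − 0.002577 = 0.2041 m·K/W
ln(r₂/r₁)/(2πk) = 0.2041 ⇒ k = 0.3218/(2π·0.2041) = 0.251 W/m·K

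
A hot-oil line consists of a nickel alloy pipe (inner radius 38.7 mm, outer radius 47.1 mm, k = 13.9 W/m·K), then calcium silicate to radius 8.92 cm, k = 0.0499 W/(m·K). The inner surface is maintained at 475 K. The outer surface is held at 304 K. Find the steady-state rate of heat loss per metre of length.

Treat each layer as a resistance in series:
  R'_nickel alloy = ln(0.0471/0.0387)/(2πk) = 0.1964/(2π·13.9) = 0.002249 m·K/W
  R'_calcium silicate = ln(0.0892/0.0471)/(2πk) = 0.6386/(2π·0.0499) = 2.037 m·K/W
ΣR = 0.002249 + 2.037 = 2.039 m·K/W
Q' = ΔT/ΣR = (475 K − 304 K)/2.039 = 83.9 W/m

Q' = 83.9 W/m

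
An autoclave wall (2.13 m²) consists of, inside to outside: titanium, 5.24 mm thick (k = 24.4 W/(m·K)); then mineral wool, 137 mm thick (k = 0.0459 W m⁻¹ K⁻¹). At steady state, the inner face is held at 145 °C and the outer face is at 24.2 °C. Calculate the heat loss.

Treat each layer as a resistance in series:
  R_titanium = L/(kA) = 0.00524/(24.4·2.13) = 1.008×10^-4 K/W
  R_mineral wool = L/(kA) = 0.137/(0.0459·2.13) = 1.401 K/W
ΣR = 1.008×10^-4 + 1.401 = 1.401 K/W
Q = ΔT/ΣR = (145 °C − 24.2 °C)/1.401 = 86.2 W

Q = 86.2 W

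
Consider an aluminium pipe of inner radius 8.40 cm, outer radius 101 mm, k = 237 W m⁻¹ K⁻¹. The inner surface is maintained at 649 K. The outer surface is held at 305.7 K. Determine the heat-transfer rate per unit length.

Q' = 2πk·ΔT/ln(r₂/r₁) = 2π × 237 × 343.3 / ln(0.101/0.0840) = 2.77×10^6 W/m

Q' = 2770 kW/m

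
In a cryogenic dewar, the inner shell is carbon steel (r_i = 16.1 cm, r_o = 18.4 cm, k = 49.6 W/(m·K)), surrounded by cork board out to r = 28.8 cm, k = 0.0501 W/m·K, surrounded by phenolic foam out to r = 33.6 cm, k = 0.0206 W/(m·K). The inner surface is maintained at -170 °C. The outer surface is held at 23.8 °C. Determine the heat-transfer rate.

Series thermal resistances, inner to outer:
  R_carbon steel = (1/0.161 − 1/0.184)/(4πk) = 0.7764/(4π·49.6) = 0.001246 K/W
  R_cork board = (1/0.184 − 1/0.288)/(4πk) = 1.963/(4π·0.0501) = 3.117 K/W
  R_phenolic foam = (1/0.288 − 1/0.336)/(4πk) = 0.4960/(4π·0.0206) = 1.916 K/W
ΣR = 0.001246 + 3.117 + 1.916 = 5.034 K/W
Q = ΔT/ΣR = (-170 °C − 23.8 °C)/5.034 = -38.5 W
(Negative Q ⇒ heat flows inward; heat gain = 38.5 W.)

Q = 38.5 W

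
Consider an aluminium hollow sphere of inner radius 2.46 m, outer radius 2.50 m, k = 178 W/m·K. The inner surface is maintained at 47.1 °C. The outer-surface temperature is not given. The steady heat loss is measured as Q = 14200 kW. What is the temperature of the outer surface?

T_out = 5.81 °C

Series resistances:
  R_aluminium = (1/2.46 − 1/2.50)/(4πk) = 0.006504/(4π·178) = 2.908×10^-6 K/W
ΣR = 2.908×10^-6 K/W
ΔT = Q·ΣR = 1.42×10^7 × 2.908×10^-6 = 41.29 K
Heat flows outward, so T_out = T_in − ΔT = 47.1 − 41.29 = 5.81 °C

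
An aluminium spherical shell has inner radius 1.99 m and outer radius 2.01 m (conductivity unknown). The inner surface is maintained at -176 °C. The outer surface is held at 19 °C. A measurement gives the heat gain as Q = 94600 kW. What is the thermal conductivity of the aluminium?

ΣR = ΔT/Q = |-176 − 19|/9.46×10^7 = 2.061×10^-6 K/W
(1/r₁−1/r₂)/(4πk) = 2.061×10^-6 ⇒ k = 0.005000/(4π·2.061×10^-6) = 193 W/m·K

k = 193 W/m·K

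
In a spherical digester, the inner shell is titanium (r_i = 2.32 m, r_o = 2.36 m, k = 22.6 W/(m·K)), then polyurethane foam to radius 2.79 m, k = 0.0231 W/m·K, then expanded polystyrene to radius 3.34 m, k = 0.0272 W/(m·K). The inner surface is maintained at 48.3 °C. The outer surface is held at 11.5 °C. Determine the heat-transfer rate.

Series thermal resistances, inner to outer:
  R_titanium = (1/2.32 − 1/2.36)/(4πk) = 0.007306/(4π·22.6) = 2.572×10^-5 K/W
  R_polyurethane foam = (1/2.36 − 1/2.79)/(4πk) = 0.06531/(4π·0.0231) = 0.2250 K/W
  R_expanded polystyrene = (1/2.79 − 1/3.34)/(4πk) = 0.05902/(4π·0.0272) = 0.1727 K/W
ΣR = 2.572×10^-5 + 0.2250 + 0.1727 = 0.3977 K/W
Q = ΔT/ΣR = (48.3 °C − 11.5 °C)/0.3977 = 92.5 W

Q = 92.5 W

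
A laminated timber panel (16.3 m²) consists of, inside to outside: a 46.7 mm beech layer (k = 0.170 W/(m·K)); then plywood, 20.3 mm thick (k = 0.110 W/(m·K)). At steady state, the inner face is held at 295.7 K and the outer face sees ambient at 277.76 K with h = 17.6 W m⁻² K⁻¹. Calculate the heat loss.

Q = 567 W

Treat each layer as a resistance in series:
  R_beech = L/(kA) = 0.0467/(0.170·16.3) = 0.01685 K/W
  R_plywood = L/(kA) = 0.0203/(0.110·16.3) = 0.01132 K/W
  R_conv,out = 1/(hA) = 1/(17.6·16.3) = 0.003486 K/W
ΣR = 0.01685 + 0.01132 + 0.003486 = 0.03166 K/W
Q = ΔT/ΣR = (295.7 K − 277.76 K)/0.03166 = 567 W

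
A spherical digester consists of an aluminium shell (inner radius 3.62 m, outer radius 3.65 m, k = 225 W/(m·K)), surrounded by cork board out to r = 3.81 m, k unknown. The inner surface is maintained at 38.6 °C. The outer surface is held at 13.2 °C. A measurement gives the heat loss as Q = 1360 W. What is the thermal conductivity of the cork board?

k = 0.0490 W/m·K

ΣR = ΔT/Q = |38.6 − 13.2|/1360 = 0.01868 K/W
Known resistances:
  R_aluminium = (1/3.62 − 1/3.65)/(4πk) = 0.002270/(4π·225) = 8.030×10^-7 K/W
R_cork board = ΣR − ΣR_known = 0.01868 − 8.030×10^-7 = 0.01868 K/W
(1/r₁−1/r₂)/(4πk) = 0.01868 ⇒ k = 0.01151/(4π·0.01868) = 0.0490 W/m·K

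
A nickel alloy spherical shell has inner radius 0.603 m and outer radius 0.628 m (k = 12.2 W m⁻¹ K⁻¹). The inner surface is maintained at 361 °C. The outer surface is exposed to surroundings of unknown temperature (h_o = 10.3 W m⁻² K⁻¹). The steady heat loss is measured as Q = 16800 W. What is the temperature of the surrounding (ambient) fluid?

Series resistances:
  R_nickel alloy = (1/0.603 − 1/0.628)/(4πk) = 0.06602/(4π·12.2) = 4.306×10^-4 K/W
  R_conv,out = 1/(4πr²h) = 1/(4π·0.628²·10.3) = 0.01959 K/W
ΣR = 0.02002 K/W
ΔT = Q·ΣR = 16800 × 0.02002 = 336.3 K
Heat flows outward, so T_out = T_in − ΔT = 361 − 336.3 = 24.7 °C

T_out = 24.7 °C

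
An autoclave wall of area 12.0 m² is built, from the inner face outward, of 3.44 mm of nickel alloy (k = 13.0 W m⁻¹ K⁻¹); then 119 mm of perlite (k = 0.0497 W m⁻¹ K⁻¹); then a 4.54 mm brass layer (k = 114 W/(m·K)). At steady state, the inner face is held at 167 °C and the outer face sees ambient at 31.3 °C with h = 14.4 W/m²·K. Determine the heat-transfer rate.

Q = 661 W

Resistance network (inner→outer):
  R_nickel alloy = L/(kA) = 0.00344/(13.0·12.0) = 2.205×10^-5 K/W
  R_perlite = L/(kA) = 0.119/(0.0497·12.0) = 0.1995 K/W
  R_brass = L/(kA) = 0.00454/(114·12.0) = 3.319×10^-6 K/W
  R_conv,out = 1/(hA) = 1/(14.4·12.0) = 0.005787 K/W
ΣR = 2.205×10^-5 + 0.1995 + 3.319×10^-6 + 0.005787 = 0.2053 K/W
Q = ΔT/ΣR = (167 °C − 31.3 °C)/0.2053 = 661 W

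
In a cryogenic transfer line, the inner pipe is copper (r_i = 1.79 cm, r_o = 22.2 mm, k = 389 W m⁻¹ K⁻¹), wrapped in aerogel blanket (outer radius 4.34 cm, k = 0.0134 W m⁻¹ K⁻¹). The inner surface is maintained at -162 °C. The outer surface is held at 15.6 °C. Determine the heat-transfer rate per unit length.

Q' = 22.3 W/m

Treat each layer as a resistance in series:
  R'_copper = ln(0.0222/0.0179)/(2πk) = 0.2153/(2π·389) = 8.808×10^-5 m·K/W
  R'_aerogel blanket = ln(0.0434/0.0222)/(2πk) = 0.6704/(2π·0.0134) = 7.962 m·K/W
ΣR = 8.808×10^-5 + 7.962 = 7.962 m·K/W
Q' = ΔT/ΣR = (-162 °C − 15.6 °C)/7.962 = -22.3 W/m
(Negative Q' ⇒ heat flows inward; heat gain = 22.3 W/m.)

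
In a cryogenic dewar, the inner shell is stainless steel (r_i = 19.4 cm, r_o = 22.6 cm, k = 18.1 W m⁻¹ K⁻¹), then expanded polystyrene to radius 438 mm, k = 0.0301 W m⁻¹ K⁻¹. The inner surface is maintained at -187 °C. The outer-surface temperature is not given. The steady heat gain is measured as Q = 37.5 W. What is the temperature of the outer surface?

T_out = 25.4 °C

Series resistances:
  R_stainless steel = (1/0.194 − 1/0.226)/(4πk) = 0.7299/(4π·18.1) = 0.003209 K/W
  R_expanded polystyrene = (1/0.226 − 1/0.438)/(4πk) = 2.142/(4π·0.0301) = 5.662 K/W
ΣR = 5.665 K/W
ΔT = Q·ΣR = 37.5 × 5.665 = 212.4 K
Heat flows inward, so T_out = T_in + ΔT = -187 + 212.4 = 25.4 °C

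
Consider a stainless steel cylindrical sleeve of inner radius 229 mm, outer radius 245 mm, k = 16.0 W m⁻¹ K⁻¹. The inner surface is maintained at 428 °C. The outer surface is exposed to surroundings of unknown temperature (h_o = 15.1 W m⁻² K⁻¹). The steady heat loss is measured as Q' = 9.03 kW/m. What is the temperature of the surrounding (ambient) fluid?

T_out = 33.5 °C

Series resistances:
  R'_stainless steel = ln(0.245/0.229)/(2πk) = 0.06754/(2π·16.0) = 6.718×10^-4 m·K/W
  R'_conv,out = 1/(2πr h) = 1/(2π·0.245·15.1) = 0.04302 m·K/W
ΣR = 0.04369 m·K/W
ΔT = Q'·ΣR = 9030 × 0.04369 = 394.5 K
Heat flows outward, so T_out = T_in − ΔT = 428 − 394.5 = 33.5 °C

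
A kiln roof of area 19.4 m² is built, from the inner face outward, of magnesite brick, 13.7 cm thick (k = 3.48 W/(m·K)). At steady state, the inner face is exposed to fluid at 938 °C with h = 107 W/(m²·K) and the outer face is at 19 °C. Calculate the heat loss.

Treat each layer as a resistance in series:
  R_conv,in = 1/(hA) = 1/(107·19.4) = 4.817×10^-4 K/W
  R_magnesite brick = L/(kA) = 0.137/(3.48·19.4) = 0.002029 K/W
ΣR = 4.817×10^-4 + 0.002029 = 0.002511 K/W
Q = ΔT/ΣR = (938 °C − 19 °C)/0.002511 = 3.66×10^5 W

Q = 366 kW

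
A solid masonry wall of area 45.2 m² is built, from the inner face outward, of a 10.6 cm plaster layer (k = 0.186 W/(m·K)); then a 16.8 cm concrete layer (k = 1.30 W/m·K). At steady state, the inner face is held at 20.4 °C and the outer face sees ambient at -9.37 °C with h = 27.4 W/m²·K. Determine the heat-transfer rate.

Treat each layer as a resistance in series:
  R_plaster = L/(kA) = 0.106/(0.186·45.2) = 0.01261 K/W
  R_concrete = L/(kA) = 0.168/(1.30·45.2) = 0.002859 K/W
  R_conv,out = 1/(hA) = 1/(27.4·45.2) = 8.074×10^-4 K/W
ΣR = 0.01261 + 0.002859 + 8.074×10^-4 = 0.01628 K/W
Q = ΔT/ΣR = (20.4 °C − -9.37 °C)/0.01628 = 1830 W

Q = 1830 W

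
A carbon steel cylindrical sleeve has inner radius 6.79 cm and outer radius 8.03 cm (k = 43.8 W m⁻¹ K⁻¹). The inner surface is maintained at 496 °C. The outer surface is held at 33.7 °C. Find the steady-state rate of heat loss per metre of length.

Q' = 2πk·ΔT/ln(r₂/r₁) = 2π × 43.8 × 462.3 / ln(0.0803/0.0679) = 7.59×10^5 W/m

Q' = 759 kW/m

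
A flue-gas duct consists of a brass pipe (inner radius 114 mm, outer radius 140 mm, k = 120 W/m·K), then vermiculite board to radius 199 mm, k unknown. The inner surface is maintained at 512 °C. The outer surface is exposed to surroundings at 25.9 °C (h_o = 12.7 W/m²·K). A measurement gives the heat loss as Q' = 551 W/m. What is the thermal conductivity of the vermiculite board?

k = 0.0683 W/m·K

ΣR = ΔT/Q' = |512 − 25.9|/551 = 0.8822 m·K/W
Known resistances:
  R'_brass = ln(0.140/0.114)/(2πk) = 0.2054/(2π·120) = 2.725×10^-4 m·K/W
  R'_conv,out = 1/(2πr h) = 1/(2π·0.199·12.7) = 0.06297 m·K/W
R_vermiculite board = ΣR − ΣR_known = 0.8822 − 0.06324 = 0.8190 m·K/W
ln(r₂/r₁)/(2πk) = 0.8190 ⇒ k = 0.3517/(2π·0.8190) = 0.0683 W/m·K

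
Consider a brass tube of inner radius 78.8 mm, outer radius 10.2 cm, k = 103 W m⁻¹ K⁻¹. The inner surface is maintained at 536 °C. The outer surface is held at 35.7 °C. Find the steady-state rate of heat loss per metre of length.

Q' = 1250 kW/m

Q' = 2πk·ΔT/ln(r₂/r₁) = 2π × 103 × 500.3 / ln(0.102/0.0788) = 1.25×10^6 W/m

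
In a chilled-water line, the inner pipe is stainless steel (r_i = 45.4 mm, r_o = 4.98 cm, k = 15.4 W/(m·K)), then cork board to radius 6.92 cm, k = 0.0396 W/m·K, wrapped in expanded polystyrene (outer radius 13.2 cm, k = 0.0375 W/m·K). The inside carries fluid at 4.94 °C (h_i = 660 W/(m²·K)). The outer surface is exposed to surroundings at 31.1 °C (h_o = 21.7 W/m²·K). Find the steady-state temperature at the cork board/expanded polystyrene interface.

T = 13.4 °C

Series thermal resistances, inner to outer:
  R'_conv,in = 1/(2πr h) = 1/(2π·0.0454·660) = 0.005312 m·K/W
  R'_stainless steel = ln(0.0498/0.0454)/(2πk) = 0.09250/(2π·15.4) = 9.560×10^-4 m·K/W
  R'_cork board = ln(0.0692/0.0498)/(2πk) = 0.3290/(2π·0.0396) = 1.322 m·K/W
  R'_expanded polystyrene = ln(0.132/0.0692)/(2πk) = 0.6458/(2π·0.0375) = 2.741 m·K/W
  R'_conv,out = 1/(2πr h) = 1/(2π·0.132·21.7) = 0.05556 m·K/W
ΣR = 0.005312 + 9.560×10^-4 + 1.322 + 2.741 + 0.05556 = 4.125 m·K/W
Q' = ΔT/ΣR = (4.94 °C − 31.1 °C)/4.125 = -6.342 W/m
From the inner boundary to the cork board/expanded polystyrene interface, ΣR_partial = 1.328 m·K/W.
T_interface = T_in − Q'·ΣR_partial = 4.94 °C − (-6.342)(1.328) = 13.4 °C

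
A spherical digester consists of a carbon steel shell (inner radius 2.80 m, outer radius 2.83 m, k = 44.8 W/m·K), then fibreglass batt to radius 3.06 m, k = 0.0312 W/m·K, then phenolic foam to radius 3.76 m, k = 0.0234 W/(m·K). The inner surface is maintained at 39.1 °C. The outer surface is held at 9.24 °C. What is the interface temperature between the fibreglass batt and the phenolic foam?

Series thermal resistances, inner to outer:
  R_carbon steel = (1/2.80 − 1/2.83)/(4πk) = 0.003786/(4π·44.8) = 6.725×10^-6 K/W
  R_fibreglass batt = (1/2.83 − 1/3.06)/(4πk) = 0.02656/(4π·0.0312) = 0.06774 K/W
  R_phenolic foam = (1/3.06 − 1/3.76)/(4πk) = 0.06084/(4π·0.0234) = 0.2069 K/W
ΣR = 6.725×10^-6 + 0.06774 + 0.2069 = 0.2746 K/W
Q = ΔT/ΣR = (39.1 °C − 9.24 °C)/0.2746 = 108.7 W
From the inner boundary to the fibreglass batt/phenolic foam interface, ΣR_partial = 0.06775 K/W.
T_interface = T_in − Q·ΣR_partial = 39.1 °C − (108.7)(0.06775) = 31.7 °C

T = 31.7 °C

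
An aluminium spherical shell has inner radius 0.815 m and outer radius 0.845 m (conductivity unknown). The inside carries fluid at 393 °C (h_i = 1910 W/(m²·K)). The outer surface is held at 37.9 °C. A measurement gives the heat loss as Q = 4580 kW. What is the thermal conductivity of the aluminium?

ΣR = ΔT/Q = |393 − 37.9|/4.58×10^6 = 7.753×10^-5 K/W
Known resistances:
  R_conv,in = 1/(4πr²h) = 1/(4π·0.815²·1910) = 6.273×10^-5 K/W
R_aluminium = ΣR − ΣR_known = 7.753×10^-5 − 6.273×10^-5 = 1.480×10^-5 K/W
(1/r₁−1/r₂)/(4πk) = 1.480×10^-5 ⇒ k = 0.04356/(4π·1.480×10^-5) = 234 W/m·K

k = 234 W/m·K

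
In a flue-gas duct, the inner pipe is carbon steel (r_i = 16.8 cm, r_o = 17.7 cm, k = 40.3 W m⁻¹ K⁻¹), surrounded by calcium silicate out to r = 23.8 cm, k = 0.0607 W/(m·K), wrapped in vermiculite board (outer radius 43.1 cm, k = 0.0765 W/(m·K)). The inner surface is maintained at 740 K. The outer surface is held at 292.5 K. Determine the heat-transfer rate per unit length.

Q' = 222 W/m

Treat each layer as a resistance in series:
  R'_carbon steel = ln(0.177/0.168)/(2πk) = 0.05219/(2π·40.3) = 2.061×10^-4 m·K/W
  R'_calcium silicate = ln(0.238/0.177)/(2πk) = 0.2961/(2π·0.0607) = 0.7764 m·K/W
  R'_vermiculite board = ln(0.431/0.238)/(2πk) = 0.5938/(2π·0.0765) = 1.235 m·K/W
ΣR = 2.061×10^-4 + 0.7764 + 1.235 = 2.012 m·K/W
Q' = ΔT/ΣR = (740 K − 292.5 K)/2.012 = 222 W/m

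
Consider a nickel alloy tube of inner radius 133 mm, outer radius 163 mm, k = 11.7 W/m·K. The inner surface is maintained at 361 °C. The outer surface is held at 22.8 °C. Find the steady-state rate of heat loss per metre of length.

Q' = 2πk·ΔT/ln(r₂/r₁) = 2π × 11.7 × 338.2 / ln(0.163/0.133) = 1.22×10^5 W/m

Q' = 122 kW/m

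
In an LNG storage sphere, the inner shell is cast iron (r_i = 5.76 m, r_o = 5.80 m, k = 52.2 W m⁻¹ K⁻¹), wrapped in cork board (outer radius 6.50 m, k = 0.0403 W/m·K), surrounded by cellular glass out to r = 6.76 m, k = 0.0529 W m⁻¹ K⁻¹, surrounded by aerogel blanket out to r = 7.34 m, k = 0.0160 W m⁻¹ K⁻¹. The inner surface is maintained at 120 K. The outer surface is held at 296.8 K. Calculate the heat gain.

Q = 1700 W

Resistance network (inner→outer):
  R_cast iron = (1/5.76 − 1/5.80)/(4πk) = 0.001197/(4π·52.2) = 1.825×10^-6 K/W
  R_cork board = (1/5.80 − 1/6.50)/(4πk) = 0.01857/(4π·0.0403) = 0.03666 K/W
  R_cellular glass = (1/6.50 − 1/6.76)/(4πk) = 0.005917/(4π·0.0529) = 0.008901 K/W
  R_aerogel blanket = (1/6.76 − 1/7.34)/(4πk) = 0.01169/(4π·0.0160) = 0.05814 K/W
ΣR = 1.825×10^-6 + 0.03666 + 0.008901 + 0.05814 = 0.1037 K/W
Q = ΔT/ΣR = (120 K − 296.8 K)/0.1037 = -1700 W
(Negative Q ⇒ heat flows inward; heat gain = 1700 W.)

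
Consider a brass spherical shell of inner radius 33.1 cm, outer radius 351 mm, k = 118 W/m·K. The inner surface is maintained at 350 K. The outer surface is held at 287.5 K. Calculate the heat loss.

Q = 538 kW

Q = 4πk·ΔT/(1/r₁ − 1/r₂) = 4π × 118 × 62.5 / (1/0.331 − 1/0.351) = 5.38×10^5 W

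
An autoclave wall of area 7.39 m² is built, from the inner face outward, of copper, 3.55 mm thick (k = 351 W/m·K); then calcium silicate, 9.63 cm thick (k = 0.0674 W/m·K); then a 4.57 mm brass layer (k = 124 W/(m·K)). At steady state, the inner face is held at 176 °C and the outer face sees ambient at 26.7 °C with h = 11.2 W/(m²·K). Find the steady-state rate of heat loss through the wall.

Series thermal resistances, inner to outer:
  R_copper = L/(kA) = 0.00355/(351·7.39) = 1.369×10^-6 K/W
  R_calcium silicate = L/(kA) = 0.0963/(0.0674·7.39) = 0.1933 K/W
  R_brass = L/(kA) = 0.00457/(124·7.39) = 4.987×10^-6 K/W
  R_conv,out = 1/(hA) = 1/(11.2·7.39) = 0.01208 K/W
ΣR = 1.369×10^-6 + 0.1933 + 4.987×10^-6 + 0.01208 = 0.2054 K/W
Q = ΔT/ΣR = (176 °C − 26.7 °C)/0.2054 = 727 W

Q = 727 W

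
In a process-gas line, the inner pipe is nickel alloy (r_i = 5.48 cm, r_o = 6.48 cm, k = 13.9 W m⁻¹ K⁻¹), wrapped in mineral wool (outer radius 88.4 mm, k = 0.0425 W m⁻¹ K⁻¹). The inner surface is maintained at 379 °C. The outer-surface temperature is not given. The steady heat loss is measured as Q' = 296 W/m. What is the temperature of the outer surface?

T_out = 34.2 °C

Sum the resistances:
  R'_nickel alloy = ln(0.0648/0.0548)/(2πk) = 0.1676/(2π·13.9) = 0.001919 m·K/W
  R'_mineral wool = ln(0.0884/0.0648)/(2πk) = 0.3106/(2π·0.0425) = 1.163 m·K/W
ΣR = 1.165 m·K/W
ΔT = Q'·ΣR = 296 × 1.165 = 344.8 K
Heat flows outward, so T_out = T_in − ΔT = 379 − 344.8 = 34.2 °C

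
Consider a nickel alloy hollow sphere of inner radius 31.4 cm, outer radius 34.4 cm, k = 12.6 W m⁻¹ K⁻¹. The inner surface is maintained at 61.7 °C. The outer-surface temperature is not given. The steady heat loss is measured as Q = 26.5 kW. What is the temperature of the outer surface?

T_out = 15.2 °C

Sum the resistances:
  R_nickel alloy = (1/0.314 − 1/0.344)/(4πk) = 0.2777/(4π·12.6) = 0.001754 K/W
ΣR = 0.001754 K/W
ΔT = Q·ΣR = 26500 × 0.001754 = 46.48 K
Heat flows outward, so T_out = T_in − ΔT = 61.7 − 46.48 = 15.2 °C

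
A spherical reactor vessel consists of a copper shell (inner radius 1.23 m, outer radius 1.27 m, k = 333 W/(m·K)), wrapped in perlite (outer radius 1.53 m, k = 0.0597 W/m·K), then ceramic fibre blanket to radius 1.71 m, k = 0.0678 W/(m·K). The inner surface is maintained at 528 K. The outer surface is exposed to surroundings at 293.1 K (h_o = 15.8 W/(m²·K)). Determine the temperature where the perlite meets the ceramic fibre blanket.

T = 367.4 K

Resistance network (inner→outer):
  R_copper = (1/1.23 − 1/1.27)/(4πk) = 0.02561/(4π·333) = 6.119×10^-6 K/W
  R_perlite = (1/1.27 − 1/1.53)/(4πk) = 0.1338/(4π·0.0597) = 0.1784 K/W
  R_ceramic fibre blanket = (1/1.53 − 1/1.71)/(4πk) = 0.06880/(4π·0.0678) = 0.08075 K/W
  R_conv,out = 1/(4πr²h) = 1/(4π·1.71²·15.8) = 0.001722 K/W
ΣR = 6.119×10^-6 + 0.1784 + 0.08075 + 0.001722 = 0.2609 K/W
Q = ΔT/ΣR = (528 K − 293.1 K)/0.2609 = 900.3 W
From the inner boundary to the perlite/ceramic fibre blanket interface, ΣR_partial = 0.1784 K/W.
T_interface = T_in − Q·ΣR_partial = 528 K − (900.3)(0.1784) = 367.4 K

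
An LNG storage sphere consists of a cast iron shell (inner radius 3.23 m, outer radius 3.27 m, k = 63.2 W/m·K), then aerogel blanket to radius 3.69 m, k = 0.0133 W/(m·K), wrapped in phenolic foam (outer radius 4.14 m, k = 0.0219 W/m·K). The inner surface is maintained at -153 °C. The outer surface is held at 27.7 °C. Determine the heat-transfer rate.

Q = 573 W

Treat each layer as a resistance in series:
  R_cast iron = (1/3.23 − 1/3.27)/(4πk) = 0.003787/(4π·63.2) = 4.769×10^-6 K/W
  R_aerogel blanket = (1/3.27 − 1/3.69)/(4πk) = 0.03481/(4π·0.0133) = 0.2083 K/W
  R_phenolic foam = (1/3.69 − 1/4.14)/(4πk) = 0.02946/(4π·0.0219) = 0.1070 K/W
ΣR = 4.769×10^-6 + 0.2083 + 0.1070 = 0.3153 K/W
Q = ΔT/ΣR = (-153 °C − 27.7 °C)/0.3153 = -573 W
(Negative Q ⇒ heat flows inward; heat gain = 573 W.)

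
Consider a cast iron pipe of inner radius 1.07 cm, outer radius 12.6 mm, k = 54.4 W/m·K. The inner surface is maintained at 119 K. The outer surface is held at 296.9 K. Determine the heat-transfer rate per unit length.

Q' = 2πk·ΔT/ln(r₂/r₁) = 2π × 54.4 × 177.9 / ln(0.0126/0.0107) = 3.72×10^5 W/m

Q' = 3.72×10^5 W/m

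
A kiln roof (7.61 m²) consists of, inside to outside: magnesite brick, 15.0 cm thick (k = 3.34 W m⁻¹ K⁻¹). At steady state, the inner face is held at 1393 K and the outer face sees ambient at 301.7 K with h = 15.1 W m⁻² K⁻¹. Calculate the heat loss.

Treat each layer as a resistance in series:
  R_magnesite brick = L/(kA) = 0.150/(3.34·7.61) = 0.005901 K/W
  R_conv,out = 1/(hA) = 1/(15.1·7.61) = 0.008702 K/W
ΣR = 0.005901 + 0.008702 = 0.01460 K/W
Q = ΔT/ΣR = (1393 K − 301.7 K)/0.01460 = 74700 W

Q = 74700 W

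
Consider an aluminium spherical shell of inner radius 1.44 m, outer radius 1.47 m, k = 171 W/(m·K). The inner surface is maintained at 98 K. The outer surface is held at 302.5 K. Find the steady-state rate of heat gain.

Q = 4πk·ΔT/(1/r₁ − 1/r₂) = 4π × 171 × 204.5 / (1/1.44 − 1/1.47) = 3.10×10^7 W

Q = 3.10×10^7 W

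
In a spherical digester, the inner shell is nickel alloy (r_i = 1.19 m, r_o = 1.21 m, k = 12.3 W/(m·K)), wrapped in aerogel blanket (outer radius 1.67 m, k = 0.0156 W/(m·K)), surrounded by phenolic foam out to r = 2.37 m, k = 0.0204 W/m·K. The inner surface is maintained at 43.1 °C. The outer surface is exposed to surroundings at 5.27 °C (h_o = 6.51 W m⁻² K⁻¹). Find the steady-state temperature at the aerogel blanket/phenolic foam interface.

Treat each layer as a resistance in series:
  R_nickel alloy = (1/1.19 − 1/1.21)/(4πk) = 0.01389/(4π·12.3) = 8.986×10^-5 K/W
  R_aerogel blanket = (1/1.21 − 1/1.67)/(4πk) = 0.2276/(4π·0.0156) = 1.161 K/W
  R_phenolic foam = (1/1.67 − 1/2.37)/(4πk) = 0.1769/(4π·0.0204) = 0.6899 K/W
  R_conv,out = 1/(4πr²h) = 1/(4π·2.37²·6.51) = 0.002176 K/W
ΣR = 8.986×10^-5 + 1.161 + 0.6899 + 0.002176 = 1.853 K/W
Q = ΔT/ΣR = (43.1 °C − 5.27 °C)/1.853 = 20.42 W
From the inner boundary to the aerogel blanket/phenolic foam interface, ΣR_partial = 1.161 K/W.
T_interface = T_in − Q·ΣR_partial = 43.1 °C − (20.42)(1.161) = 19.4 °C

T = 19.4 °C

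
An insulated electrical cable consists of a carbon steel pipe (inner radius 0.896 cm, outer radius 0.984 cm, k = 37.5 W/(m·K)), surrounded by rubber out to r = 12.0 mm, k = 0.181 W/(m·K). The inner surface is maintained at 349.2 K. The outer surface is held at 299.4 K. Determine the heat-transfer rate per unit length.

Series thermal resistances, inner to outer:
  R'_carbon steel = ln(0.00984/0.00896)/(2πk) = 0.09369/(2π·37.5) = 3.976×10^-4 m·K/W
  R'_rubber = ln(0.0120/0.00984)/(2πk) = 0.1985/(2π·0.181) = 0.1745 m·K/W
ΣR = 3.976×10^-4 + 0.1745 = 0.1749 m·K/W
Q' = ΔT/ΣR = (349.2 K − 299.4 K)/0.1749 = 285 W/m

Q' = 285 W/m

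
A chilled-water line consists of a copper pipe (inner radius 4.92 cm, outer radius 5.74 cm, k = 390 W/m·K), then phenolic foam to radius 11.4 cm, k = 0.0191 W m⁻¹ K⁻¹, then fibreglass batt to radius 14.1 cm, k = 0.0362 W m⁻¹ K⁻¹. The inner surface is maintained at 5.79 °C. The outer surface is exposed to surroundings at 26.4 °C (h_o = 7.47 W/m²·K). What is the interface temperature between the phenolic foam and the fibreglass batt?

Treat each layer as a resistance in series:
  R'_copper = ln(0.0574/0.0492)/(2πk) = 0.1542/(2π·390) = 6.291×10^-5 m·K/W
  R'_phenolic foam = ln(0.114/0.0574)/(2πk) = 0.6862/(2π·0.0191) = 5.718 m·K/W
  R'_fibreglass batt = ln(0.141/0.114)/(2πk) = 0.2126/(2π·0.0362) = 0.9345 m·K/W
  R'_conv,out = 1/(2πr h) = 1/(2π·0.141·7.47) = 0.1511 m·K/W
ΣR = 6.291×10^-5 + 5.718 + 0.9345 + 0.1511 = 6.804 m·K/W
Q' = ΔT/ΣR = (5.79 °C − 26.4 °C)/6.804 = -3.029 W/m
From the inner boundary to the phenolic foam/fibreglass batt interface, ΣR_partial = 5.718 m·K/W.
T_interface = T_in − Q'·ΣR_partial = 5.79 °C − (-3.029)(5.718) = 23.1 °C

T = 23.1 °C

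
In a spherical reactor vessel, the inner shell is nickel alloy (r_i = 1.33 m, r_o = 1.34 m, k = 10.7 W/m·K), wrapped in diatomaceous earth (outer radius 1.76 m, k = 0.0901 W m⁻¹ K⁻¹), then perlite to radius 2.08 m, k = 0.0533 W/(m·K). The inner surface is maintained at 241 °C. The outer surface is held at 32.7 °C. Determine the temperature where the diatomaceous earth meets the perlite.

Treat each layer as a resistance in series:
  R_nickel alloy = (1/1.33 − 1/1.34)/(4πk) = 0.005611/(4π·10.7) = 4.173×10^-5 K/W
  R_diatomaceous earth = (1/1.34 − 1/1.76)/(4πk) = 0.1781/(4π·0.0901) = 0.1573 K/W
  R_perlite = (1/1.76 − 1/2.08)/(4πk) = 0.08741/(4π·0.0533) = 0.1305 K/W
ΣR = 4.173×10^-5 + 0.1573 + 0.1305 = 0.2878 K/W
Q = ΔT/ΣR = (241 °C − 32.7 °C)/0.2878 = 723.8 W
From the inner boundary to the diatomaceous earth/perlite interface, ΣR_partial = 0.1573 K/W.
T_interface = T_in − Q·ΣR_partial = 241 °C − (723.8)(0.1573) = 127 °C

T = 127 °C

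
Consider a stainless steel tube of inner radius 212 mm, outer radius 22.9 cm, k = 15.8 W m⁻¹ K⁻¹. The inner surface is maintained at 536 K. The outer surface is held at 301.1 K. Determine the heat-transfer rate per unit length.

Q' = 302 kW/m

Q' = 2πk·ΔT/ln(r₂/r₁) = 2π × 15.8 × 234.9 / ln(0.229/0.212) = 3.02×10^5 W/m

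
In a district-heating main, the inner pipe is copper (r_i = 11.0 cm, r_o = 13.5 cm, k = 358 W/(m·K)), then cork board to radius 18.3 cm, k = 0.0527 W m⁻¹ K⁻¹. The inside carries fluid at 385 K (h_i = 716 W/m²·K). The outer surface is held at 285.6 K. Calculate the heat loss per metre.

Resistance network (inner→outer):
  R'_conv,in = 1/(2πr h) = 1/(2π·0.110·716) = 0.002021 m·K/W
  R'_copper = ln(0.135/0.110)/(2πk) = 0.2048/(2π·358) = 9.104×10^-5 m·K/W
  R'_cork board = ln(0.183/0.135)/(2πk) = 0.3042/(2π·0.0527) = 0.9187 m·K/W
ΣR = 0.002021 + 9.104×10^-5 + 0.9187 = 0.9208 m·K/W
Q' = ΔT/ΣR = (385 K − 285.6 K)/0.9208 = 108 W/m

Q' = 108 W/m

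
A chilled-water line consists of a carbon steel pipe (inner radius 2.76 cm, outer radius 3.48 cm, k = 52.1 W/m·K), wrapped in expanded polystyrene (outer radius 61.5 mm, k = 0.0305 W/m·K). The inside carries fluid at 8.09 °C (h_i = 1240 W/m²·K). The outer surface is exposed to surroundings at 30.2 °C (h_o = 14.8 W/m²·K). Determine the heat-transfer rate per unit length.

Q' = 7.02 W/m

Treat each layer as a resistance in series:
  R'_conv,in = 1/(2πr h) = 1/(2π·0.0276·1240) = 0.004650 m·K/W
  R'_carbon steel = ln(0.0348/0.0276)/(2πk) = 0.2318/(2π·52.1) = 7.081×10^-4 m·K/W
  R'_expanded polystyrene = ln(0.0615/0.0348)/(2πk) = 0.5694/(2π·0.0305) = 2.971 m·K/W
  R'_conv,out = 1/(2πr h) = 1/(2π·0.0615·14.8) = 0.1749 m·K/W
ΣR = 0.004650 + 7.081×10^-4 + 2.971 + 0.1749 = 3.151 m·K/W
Q' = ΔT/ΣR = (8.09 °C − 30.2 °C)/3.151 = -7.02 W/m
(Negative Q' ⇒ heat flows inward; heat gain = 7.02 W/m.)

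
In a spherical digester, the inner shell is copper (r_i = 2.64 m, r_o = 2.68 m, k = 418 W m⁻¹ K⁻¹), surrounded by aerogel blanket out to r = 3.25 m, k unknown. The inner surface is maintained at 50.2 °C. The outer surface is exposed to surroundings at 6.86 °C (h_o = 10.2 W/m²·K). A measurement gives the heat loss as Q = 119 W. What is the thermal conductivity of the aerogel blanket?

k = 0.0143 W/m·K

ΣR = ΔT/Q = |50.2 − 6.86|/119 = 0.3642 K/W
Known resistances:
  R_copper = (1/2.64 − 1/2.68)/(4πk) = 0.005654/(4π·418) = 1.076×10^-6 K/W
  R_conv,out = 1/(4πr²h) = 1/(4π·3.25²·10.2) = 7.386×10^-4 K/W
R_aerogel blanket = ΣR − ΣR_known = 0.3642 − 7.397×10^-4 = 0.3635 K/W
(1/r₁−1/r₂)/(4πk) = 0.3635 ⇒ k = 0.06544/(4π·0.3635) = 0.0143 W/m·K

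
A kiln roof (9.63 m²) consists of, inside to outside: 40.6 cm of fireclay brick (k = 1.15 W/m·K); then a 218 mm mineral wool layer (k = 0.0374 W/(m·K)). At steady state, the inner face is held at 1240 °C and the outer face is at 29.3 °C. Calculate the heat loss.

Series thermal resistances, inner to outer:
  R_fireclay brick = L/(kA) = 0.406/(1.15·9.63) = 0.03666 K/W
  R_mineral wool = L/(kA) = 0.218/(0.0374·9.63) = 0.6053 K/W
ΣR = 0.03666 + 0.6053 = 0.6420 K/W
Q = ΔT/ΣR = (1240 °C − 29.3 °C)/0.6420 = 1890 W

Q = 1890 W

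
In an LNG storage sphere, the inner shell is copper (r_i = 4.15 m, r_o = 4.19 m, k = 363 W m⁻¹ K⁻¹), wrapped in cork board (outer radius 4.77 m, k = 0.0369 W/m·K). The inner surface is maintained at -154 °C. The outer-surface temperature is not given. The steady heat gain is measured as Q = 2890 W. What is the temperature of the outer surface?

Sum the resistances:
  R_copper = (1/4.15 − 1/4.19)/(4πk) = 0.002300/(4π·363) = 5.043×10^-7 K/W
  R_cork board = (1/4.19 − 1/4.77)/(4πk) = 0.02902/(4π·0.0369) = 0.06258 K/W
ΣR = 0.06258 K/W
ΔT = Q·ΣR = 2890 × 0.06258 = 180.9 K
Heat flows inward, so T_out = T_in + ΔT = -154 + 180.9 = 26.9 °C

T_out = 26.9 °C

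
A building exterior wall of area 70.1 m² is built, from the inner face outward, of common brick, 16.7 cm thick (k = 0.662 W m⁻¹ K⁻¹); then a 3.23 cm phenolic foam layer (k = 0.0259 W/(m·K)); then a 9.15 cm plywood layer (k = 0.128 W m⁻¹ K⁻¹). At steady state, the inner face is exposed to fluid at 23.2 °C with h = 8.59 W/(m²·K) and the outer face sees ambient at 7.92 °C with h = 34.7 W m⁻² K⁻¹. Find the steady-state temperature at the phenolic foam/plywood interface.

Treat each layer as a resistance in series:
  R_conv,in = 1/(hA) = 1/(8.59·70.1) = 0.001661 K/W
  R_common brick = L/(kA) = 0.167/(0.662·70.1) = 0.003599 K/W
  R_phenolic foam = L/(kA) = 0.0323/(0.0259·70.1) = 0.01779 K/W
  R_plywood = L/(kA) = 0.0915/(0.128·70.1) = 0.01020 K/W
  R_conv,out = 1/(hA) = 1/(34.7·70.1) = 4.111×10^-4 K/W
ΣR = 0.001661 + 0.003599 + 0.01779 + 0.01020 + 4.111×10^-4 = 0.03366 K/W
Q = ΔT/ΣR = (23.2 °C − 7.92 °C)/0.03366 = 454.0 W
From the inner boundary to the phenolic foam/plywood interface, ΣR_partial = 0.02305 K/W.
T_interface = T_in − Q·ΣR_partial = 23.2 °C − (454.0)(0.02305) = 12.7 °C

T = 12.7 °C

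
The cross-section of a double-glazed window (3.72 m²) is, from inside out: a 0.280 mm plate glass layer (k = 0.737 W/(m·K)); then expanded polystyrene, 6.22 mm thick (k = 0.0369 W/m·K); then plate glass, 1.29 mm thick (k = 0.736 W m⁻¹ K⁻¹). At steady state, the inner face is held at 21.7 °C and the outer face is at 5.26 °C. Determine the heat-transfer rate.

Q = 358 W

Treat each layer as a resistance in series:
  R_plate glass = L/(kA) = 2.80×10^-4/(0.737·3.72) = 1.021×10^-4 K/W
  R_expanded polystyrene = L/(kA) = 0.00622/(0.0369·3.72) = 0.04531 K/W
  R_plate glass = L/(kA) = 0.00129/(0.736·3.72) = 4.712×10^-4 K/W
ΣR = 1.021×10^-4 + 0.04531 + 4.712×10^-4 = 0.04588 K/W
Q = ΔT/ΣR = (21.7 °C − 5.26 °C)/0.04588 = 358 W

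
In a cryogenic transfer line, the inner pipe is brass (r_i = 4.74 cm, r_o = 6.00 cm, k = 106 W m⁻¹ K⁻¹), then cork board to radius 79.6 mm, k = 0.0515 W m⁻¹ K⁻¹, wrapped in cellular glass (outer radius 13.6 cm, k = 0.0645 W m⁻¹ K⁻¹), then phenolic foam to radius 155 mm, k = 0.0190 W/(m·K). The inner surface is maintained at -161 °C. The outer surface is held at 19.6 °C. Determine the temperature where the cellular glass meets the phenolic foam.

T = -40.5 °C

Resistance network (inner→outer):
  R'_brass = ln(0.0600/0.0474)/(2πk) = 0.2357/(2π·106) = 3.539×10^-4 m·K/W
  R'_cork board = ln(0.0796/0.0600)/(2πk) = 0.2827/(2π·0.0515) = 0.8736 m·K/W
  R'_cellular glass = ln(0.136/0.0796)/(2πk) = 0.5356/(2π·0.0645) = 1.322 m·K/W
  R'_phenolic foam = ln(0.155/0.136)/(2πk) = 0.1308/(2π·0.0190) = 1.095 m·K/W
ΣR = 3.539×10^-4 + 0.8736 + 1.322 + 1.095 = 3.291 m·K/W
Q' = ΔT/ΣR = (-161 °C − 19.6 °C)/3.291 = -54.88 W/m
From the inner boundary to the cellular glass/phenolic foam interface, ΣR_partial = 2.196 m·K/W.
T_interface = T_in − Q'·ΣR_partial = -161 °C − (-54.88)(2.196) = -40.5 °C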